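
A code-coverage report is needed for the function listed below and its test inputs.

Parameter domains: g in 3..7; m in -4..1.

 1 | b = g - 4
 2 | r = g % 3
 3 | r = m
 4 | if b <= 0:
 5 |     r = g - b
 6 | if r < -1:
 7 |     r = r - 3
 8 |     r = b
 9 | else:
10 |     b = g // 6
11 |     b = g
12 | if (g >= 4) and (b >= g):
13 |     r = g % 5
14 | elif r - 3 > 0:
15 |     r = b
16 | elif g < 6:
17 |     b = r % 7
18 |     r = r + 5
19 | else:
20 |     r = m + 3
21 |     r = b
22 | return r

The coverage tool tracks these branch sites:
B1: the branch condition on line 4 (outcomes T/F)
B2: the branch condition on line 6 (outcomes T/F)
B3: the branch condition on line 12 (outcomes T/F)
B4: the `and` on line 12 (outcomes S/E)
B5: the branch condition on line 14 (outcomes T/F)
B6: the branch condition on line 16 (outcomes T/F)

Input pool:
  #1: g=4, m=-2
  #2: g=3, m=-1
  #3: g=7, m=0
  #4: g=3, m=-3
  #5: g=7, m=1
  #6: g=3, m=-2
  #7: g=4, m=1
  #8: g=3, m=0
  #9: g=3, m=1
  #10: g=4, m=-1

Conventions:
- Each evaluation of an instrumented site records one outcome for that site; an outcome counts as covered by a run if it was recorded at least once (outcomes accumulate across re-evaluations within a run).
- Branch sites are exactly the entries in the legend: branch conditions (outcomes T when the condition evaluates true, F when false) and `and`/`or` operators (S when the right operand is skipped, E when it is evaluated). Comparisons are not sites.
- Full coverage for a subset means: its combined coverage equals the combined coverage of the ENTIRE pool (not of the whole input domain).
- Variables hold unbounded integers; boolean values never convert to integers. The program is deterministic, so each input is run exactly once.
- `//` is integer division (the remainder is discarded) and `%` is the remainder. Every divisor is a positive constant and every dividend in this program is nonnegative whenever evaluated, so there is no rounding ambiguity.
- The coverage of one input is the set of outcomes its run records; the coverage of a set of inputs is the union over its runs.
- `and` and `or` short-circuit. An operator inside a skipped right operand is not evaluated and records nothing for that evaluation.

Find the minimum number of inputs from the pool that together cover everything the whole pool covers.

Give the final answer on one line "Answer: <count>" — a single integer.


run #1 (g=4, m=-2) records B1=T, B2=F, B3=T, B4=E
run #2 (g=3, m=-1) records B1=T, B2=F, B3=F, B4=S, B5=T
run #3 (g=7, m=0) records B1=F, B2=F, B3=T, B4=E
run #4 (g=3, m=-3) records B1=T, B2=F, B3=F, B4=S, B5=T
run #5 (g=7, m=1) records B1=F, B2=F, B3=T, B4=E
run #6 (g=3, m=-2) records B1=T, B2=F, B3=F, B4=S, B5=T
run #7 (g=4, m=1) records B1=T, B2=F, B3=T, B4=E
run #8 (g=3, m=0) records B1=T, B2=F, B3=F, B4=S, B5=T
run #9 (g=3, m=1) records B1=T, B2=F, B3=F, B4=S, B5=T
run #10 (g=4, m=-1) records B1=T, B2=F, B3=T, B4=E
together the pool reaches 8 outcomes: B1=T, B1=F, B2=F, B3=T, B3=F, B4=S, B4=E, B5=T
size 1 is not enough: best union over all size-1 subsets is 5/8
inputs {2, 3} (size 2) cover everything; no size-2 subset with a lexicographically smaller index list covers all 8
Answer: 2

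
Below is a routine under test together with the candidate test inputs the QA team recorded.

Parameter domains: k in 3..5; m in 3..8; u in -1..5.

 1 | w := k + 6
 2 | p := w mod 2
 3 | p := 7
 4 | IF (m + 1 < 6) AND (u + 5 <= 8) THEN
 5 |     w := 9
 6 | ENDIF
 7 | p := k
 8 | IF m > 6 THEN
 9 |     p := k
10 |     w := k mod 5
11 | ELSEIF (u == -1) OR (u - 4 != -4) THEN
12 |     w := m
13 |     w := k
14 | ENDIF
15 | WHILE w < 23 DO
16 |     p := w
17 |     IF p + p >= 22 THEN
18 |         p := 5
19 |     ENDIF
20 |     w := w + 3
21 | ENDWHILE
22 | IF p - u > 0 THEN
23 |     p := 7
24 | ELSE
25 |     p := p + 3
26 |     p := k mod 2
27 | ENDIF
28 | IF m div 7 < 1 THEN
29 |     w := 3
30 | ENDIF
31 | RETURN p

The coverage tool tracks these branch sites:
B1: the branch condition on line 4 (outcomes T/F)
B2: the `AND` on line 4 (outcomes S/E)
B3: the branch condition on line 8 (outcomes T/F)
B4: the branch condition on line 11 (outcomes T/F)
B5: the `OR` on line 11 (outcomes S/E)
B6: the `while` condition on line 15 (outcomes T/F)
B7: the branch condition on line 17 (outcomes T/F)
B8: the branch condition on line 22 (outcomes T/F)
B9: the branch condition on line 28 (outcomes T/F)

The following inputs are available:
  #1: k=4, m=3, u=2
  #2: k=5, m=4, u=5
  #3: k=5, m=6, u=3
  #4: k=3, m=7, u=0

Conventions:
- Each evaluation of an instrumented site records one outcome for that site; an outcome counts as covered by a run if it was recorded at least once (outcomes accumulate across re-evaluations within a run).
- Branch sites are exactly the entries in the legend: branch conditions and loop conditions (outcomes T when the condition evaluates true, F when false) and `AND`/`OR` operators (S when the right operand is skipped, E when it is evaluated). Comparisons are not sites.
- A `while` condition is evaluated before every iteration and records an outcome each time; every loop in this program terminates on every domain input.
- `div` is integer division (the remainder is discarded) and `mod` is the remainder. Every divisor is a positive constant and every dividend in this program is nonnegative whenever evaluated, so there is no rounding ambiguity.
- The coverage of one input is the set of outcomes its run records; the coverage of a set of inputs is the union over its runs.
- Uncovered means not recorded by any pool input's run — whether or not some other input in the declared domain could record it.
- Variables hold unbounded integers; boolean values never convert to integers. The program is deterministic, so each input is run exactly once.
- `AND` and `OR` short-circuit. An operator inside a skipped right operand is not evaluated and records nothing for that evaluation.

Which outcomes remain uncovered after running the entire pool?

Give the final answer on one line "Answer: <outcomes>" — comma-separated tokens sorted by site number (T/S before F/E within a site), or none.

run #1 (k=4, m=3, u=2) runs B2->E, B1->T, B3->F, B5->E, B4->T, B6->T, B7->F, B6->T, B7->F, B6->T, B7->F, B6->T, B7->T, B6->T, ...; records B1=T, B2=E, B3=F, B4=T, B5=E, B6=T, B6=F, B7=T, B7=F, B8=T, B9=T
run #2 (k=5, m=4, u=5) runs B2->E, B1->F, B3->F, B5->E, B4->T, B6->T, B7->F, B6->T, B7->F, B6->T, B7->T, B6->T, B7->T, B6->T, ...; records B1=F, B2=E, B3=F, B4=T, B5=E, B6=T, B6=F, B7=T, B7=F, B8=F, B9=T
run #3 (k=5, m=6, u=3) runs B2->S, B1->F, B3->F, B5->E, B4->T, B6->T, B7->F, B6->T, B7->F, B6->T, B7->T, B6->T, B7->T, B6->T, ...; records B1=F, B2=S, B3=F, B4=T, B5=E, B6=T, B6=F, B7=T, B7=F, B8=T, B9=T
run #4 (k=3, m=7, u=0) runs B2->S, B1->F, B3->T, B6->T, B7->F, B6->T, B7->F, B6->T, B7->F, B6->T, B7->T, B6->T, B7->T, B6->T, ...; records B1=F, B2=S, B3=T, B6=T, B6=F, B7=T, B7=F, B8=T, B9=F
union over the pool: B1=T, B1=F, B2=S, B2=E, B3=T, B3=F, B4=T, B5=E, B6=T, B6=F, B7=T, B7=F, B8=T, B8=F, B9=T, B9=F
uncovered (2 of 18): B4=F, B5=S

Answer: B4=F, B5=S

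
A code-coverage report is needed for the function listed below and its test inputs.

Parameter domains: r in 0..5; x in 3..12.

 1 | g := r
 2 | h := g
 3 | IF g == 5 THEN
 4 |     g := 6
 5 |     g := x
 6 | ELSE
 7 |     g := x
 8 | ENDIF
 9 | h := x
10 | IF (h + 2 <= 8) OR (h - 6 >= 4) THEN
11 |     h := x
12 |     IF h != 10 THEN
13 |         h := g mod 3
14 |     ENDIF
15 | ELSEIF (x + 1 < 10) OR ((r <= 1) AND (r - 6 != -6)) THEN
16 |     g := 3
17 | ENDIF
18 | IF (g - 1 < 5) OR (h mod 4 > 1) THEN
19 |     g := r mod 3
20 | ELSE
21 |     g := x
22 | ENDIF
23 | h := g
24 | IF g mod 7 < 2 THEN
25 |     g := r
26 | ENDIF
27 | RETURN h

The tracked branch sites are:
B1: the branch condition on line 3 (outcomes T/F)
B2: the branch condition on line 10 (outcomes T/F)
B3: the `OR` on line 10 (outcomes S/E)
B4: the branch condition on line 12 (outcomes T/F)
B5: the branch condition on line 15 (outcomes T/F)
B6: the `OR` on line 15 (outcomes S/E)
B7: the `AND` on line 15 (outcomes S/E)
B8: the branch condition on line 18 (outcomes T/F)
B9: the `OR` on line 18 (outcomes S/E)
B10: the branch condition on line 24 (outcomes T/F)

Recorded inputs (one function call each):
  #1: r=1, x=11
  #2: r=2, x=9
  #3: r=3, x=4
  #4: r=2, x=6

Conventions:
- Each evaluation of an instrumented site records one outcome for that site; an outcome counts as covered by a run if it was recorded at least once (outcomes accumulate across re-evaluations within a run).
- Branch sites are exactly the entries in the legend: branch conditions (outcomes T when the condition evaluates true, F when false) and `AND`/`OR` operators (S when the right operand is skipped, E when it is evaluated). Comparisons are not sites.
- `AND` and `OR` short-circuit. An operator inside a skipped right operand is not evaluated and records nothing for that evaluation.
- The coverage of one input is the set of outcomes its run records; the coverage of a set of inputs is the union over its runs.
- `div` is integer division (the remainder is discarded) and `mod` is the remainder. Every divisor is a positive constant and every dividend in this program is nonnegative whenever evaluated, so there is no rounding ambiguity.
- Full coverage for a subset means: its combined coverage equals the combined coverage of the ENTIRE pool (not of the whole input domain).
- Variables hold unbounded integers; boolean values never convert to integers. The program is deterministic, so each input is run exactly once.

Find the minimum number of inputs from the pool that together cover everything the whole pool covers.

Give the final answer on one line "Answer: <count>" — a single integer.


run #1 (r=1, x=11) records B1=F, B2=T, B3=E, B4=T, B8=T, B9=E, B10=T
run #2 (r=2, x=9) records B1=F, B2=F, B3=E, B5=F, B6=E, B7=S, B8=F, B9=E, B10=F
run #3 (r=3, x=4) records B1=F, B2=T, B3=S, B4=T, B8=T, B9=S, B10=T
run #4 (r=2, x=6) records B1=F, B2=T, B3=S, B4=T, B8=F, B9=E, B10=F
together the pool reaches 15 outcomes: B1=F, B2=T, B2=F, B3=S, B3=E, B4=T, B5=F, B6=E, B7=S, B8=T, B8=F, B9=S, B9=E, B10=T, B10=F
every size-1 subset falls short of the 15 outcomes (best: 9/15)
the canonical winner is {2, 3}: size 2, full 15-outcome coverage, earliest index list among size-2 covers
Answer: 2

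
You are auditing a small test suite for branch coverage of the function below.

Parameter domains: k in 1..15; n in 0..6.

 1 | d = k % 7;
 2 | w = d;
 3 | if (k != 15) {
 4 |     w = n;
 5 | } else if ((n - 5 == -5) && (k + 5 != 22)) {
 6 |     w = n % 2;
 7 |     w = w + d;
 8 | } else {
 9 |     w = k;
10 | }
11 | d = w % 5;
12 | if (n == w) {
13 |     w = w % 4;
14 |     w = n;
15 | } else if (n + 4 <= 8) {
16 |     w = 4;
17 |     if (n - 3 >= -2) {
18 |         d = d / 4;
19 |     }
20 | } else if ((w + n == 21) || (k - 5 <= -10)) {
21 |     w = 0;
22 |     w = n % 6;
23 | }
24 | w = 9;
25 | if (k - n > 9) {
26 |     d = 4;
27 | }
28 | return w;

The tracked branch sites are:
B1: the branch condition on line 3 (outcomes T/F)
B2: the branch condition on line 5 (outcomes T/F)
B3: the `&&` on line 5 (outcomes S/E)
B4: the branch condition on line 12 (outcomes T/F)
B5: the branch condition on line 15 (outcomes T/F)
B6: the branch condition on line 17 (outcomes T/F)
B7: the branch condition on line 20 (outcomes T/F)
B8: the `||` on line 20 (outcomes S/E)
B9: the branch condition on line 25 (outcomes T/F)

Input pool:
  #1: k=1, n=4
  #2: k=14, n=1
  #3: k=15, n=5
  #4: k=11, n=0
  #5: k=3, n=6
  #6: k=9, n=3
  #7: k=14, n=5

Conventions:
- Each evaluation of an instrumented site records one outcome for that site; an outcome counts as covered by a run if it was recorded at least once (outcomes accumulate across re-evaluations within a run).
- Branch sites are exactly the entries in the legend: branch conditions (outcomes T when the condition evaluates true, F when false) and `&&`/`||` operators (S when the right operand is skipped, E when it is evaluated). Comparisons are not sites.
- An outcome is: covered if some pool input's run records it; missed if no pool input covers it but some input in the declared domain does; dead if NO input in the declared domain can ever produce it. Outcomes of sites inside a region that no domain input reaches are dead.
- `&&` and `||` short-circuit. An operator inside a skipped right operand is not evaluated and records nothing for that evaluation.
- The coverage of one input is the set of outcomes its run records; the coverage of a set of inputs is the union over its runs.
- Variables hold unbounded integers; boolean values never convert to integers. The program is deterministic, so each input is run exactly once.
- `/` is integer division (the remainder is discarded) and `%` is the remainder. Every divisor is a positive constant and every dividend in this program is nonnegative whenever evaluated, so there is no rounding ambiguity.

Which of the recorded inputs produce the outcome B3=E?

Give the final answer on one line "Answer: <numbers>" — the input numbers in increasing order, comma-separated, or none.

input #1 (k=1, n=4): misses B3=E
input #2 (k=14, n=1): misses B3=E
input #3 (k=15, n=5): misses B3=E
input #4 (k=11, n=0): misses B3=E
input #5 (k=3, n=6): misses B3=E
input #6 (k=9, n=3): misses B3=E
input #7 (k=14, n=5): misses B3=E

Answer: none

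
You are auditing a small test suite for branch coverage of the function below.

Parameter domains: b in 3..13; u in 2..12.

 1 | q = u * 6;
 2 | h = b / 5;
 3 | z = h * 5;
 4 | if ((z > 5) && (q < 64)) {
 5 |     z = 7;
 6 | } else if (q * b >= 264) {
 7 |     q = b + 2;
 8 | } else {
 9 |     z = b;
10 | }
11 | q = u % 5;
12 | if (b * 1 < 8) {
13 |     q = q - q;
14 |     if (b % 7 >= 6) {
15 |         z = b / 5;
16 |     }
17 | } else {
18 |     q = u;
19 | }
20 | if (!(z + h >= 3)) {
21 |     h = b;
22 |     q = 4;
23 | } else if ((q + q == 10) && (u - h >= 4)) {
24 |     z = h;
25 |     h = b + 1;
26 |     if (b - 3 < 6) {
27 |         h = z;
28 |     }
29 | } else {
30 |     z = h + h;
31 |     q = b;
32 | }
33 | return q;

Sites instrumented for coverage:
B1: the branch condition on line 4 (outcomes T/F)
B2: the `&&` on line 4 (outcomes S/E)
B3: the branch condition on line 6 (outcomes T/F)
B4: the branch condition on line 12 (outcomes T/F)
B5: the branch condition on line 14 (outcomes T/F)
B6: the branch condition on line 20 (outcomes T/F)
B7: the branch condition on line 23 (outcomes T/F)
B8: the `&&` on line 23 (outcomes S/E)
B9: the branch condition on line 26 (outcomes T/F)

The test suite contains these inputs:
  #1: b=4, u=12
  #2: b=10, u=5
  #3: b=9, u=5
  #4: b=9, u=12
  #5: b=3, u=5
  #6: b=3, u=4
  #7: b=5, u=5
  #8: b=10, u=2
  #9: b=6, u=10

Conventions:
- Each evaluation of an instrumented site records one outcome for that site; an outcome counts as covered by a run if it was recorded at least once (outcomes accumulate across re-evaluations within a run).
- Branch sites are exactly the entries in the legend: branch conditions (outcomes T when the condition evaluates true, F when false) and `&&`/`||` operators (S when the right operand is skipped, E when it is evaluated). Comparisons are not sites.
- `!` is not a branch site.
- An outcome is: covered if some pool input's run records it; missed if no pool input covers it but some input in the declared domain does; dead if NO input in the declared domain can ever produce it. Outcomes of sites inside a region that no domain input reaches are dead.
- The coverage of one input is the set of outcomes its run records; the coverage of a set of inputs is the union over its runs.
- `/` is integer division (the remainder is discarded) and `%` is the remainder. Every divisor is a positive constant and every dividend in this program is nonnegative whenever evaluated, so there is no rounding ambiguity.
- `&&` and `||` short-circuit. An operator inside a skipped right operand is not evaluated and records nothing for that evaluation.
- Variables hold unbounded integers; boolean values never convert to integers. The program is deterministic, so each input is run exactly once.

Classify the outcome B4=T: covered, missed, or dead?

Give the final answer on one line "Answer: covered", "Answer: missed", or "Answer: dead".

B4=T is recorded by pool input(s) 1, 5, 6, 7, 9 -> covered

Answer: covered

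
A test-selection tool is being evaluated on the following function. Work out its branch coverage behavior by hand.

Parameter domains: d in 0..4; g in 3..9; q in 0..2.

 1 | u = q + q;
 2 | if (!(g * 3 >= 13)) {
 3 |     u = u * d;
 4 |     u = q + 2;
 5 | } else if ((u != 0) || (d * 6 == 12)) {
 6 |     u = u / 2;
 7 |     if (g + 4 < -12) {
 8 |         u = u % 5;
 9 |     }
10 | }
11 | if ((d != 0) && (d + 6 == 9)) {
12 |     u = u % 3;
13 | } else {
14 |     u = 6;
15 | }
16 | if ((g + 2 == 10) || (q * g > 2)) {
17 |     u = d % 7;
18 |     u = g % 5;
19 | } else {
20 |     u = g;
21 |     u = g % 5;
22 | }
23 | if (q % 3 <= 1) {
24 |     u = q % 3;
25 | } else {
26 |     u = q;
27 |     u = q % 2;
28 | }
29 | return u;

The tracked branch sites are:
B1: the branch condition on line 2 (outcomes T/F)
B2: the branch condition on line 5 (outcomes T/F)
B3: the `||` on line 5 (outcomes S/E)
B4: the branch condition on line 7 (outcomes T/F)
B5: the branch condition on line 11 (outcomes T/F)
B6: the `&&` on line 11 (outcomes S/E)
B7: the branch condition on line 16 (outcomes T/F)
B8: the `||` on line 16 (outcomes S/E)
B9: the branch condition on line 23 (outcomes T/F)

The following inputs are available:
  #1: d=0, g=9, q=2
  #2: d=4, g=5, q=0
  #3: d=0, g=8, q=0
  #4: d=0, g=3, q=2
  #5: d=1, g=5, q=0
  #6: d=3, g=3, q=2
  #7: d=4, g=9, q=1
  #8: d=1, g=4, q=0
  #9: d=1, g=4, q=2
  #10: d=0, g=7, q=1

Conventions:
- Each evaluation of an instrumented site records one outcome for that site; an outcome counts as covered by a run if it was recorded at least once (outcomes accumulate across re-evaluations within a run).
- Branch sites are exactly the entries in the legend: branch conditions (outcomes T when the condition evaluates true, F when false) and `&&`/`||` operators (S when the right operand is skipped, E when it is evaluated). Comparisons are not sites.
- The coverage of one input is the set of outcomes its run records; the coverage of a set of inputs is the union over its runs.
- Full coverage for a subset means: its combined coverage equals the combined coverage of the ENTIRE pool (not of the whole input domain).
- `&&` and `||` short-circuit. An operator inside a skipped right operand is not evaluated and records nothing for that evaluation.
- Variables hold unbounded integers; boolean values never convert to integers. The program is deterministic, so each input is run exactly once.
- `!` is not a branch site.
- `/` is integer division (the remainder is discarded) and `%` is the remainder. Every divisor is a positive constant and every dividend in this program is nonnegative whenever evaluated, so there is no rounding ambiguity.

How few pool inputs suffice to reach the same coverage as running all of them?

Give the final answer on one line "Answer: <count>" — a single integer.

#1 (d=0, g=9, q=2) -> B1->F, B3->S, B2->T, B4->F, B6->S, B5->F, B8->E, B7->T, B9->F; covered: B1=F, B2=T, B3=S, B4=F, B5=F, B6=S, B7=T, B8=E, B9=F
#2 (d=4, g=5, q=0) -> B1->F, B3->E, B2->F, B6->E, B5->F, B8->E, B7->F, B9->T; covered: B1=F, B2=F, B3=E, B5=F, B6=E, B7=F, B8=E, B9=T
#3 (d=0, g=8, q=0) -> B1->F, B3->E, B2->F, B6->S, B5->F, B8->S, B7->T, B9->T; covered: B1=F, B2=F, B3=E, B5=F, B6=S, B7=T, B8=S, B9=T
#4 (d=0, g=3, q=2) -> B1->T, B6->S, B5->F, B8->E, B7->T, B9->F; covered: B1=T, B5=F, B6=S, B7=T, B8=E, B9=F
#5 (d=1, g=5, q=0) -> B1->F, B3->E, B2->F, B6->E, B5->F, B8->E, B7->F, B9->T; covered: B1=F, B2=F, B3=E, B5=F, B6=E, B7=F, B8=E, B9=T
#6 (d=3, g=3, q=2) -> B1->T, B6->E, B5->T, B8->E, B7->T, B9->F; covered: B1=T, B5=T, B6=E, B7=T, B8=E, B9=F
#7 (d=4, g=9, q=1) -> B1->F, B3->S, B2->T, B4->F, B6->E, B5->F, B8->E, B7->T, B9->T; covered: B1=F, B2=T, B3=S, B4=F, B5=F, B6=E, B7=T, B8=E, B9=T
#8 (d=1, g=4, q=0) -> B1->T, B6->E, B5->F, B8->E, B7->F, B9->T; covered: B1=T, B5=F, B6=E, B7=F, B8=E, B9=T
#9 (d=1, g=4, q=2) -> B1->T, B6->E, B5->F, B8->E, B7->T, B9->F; covered: B1=T, B5=F, B6=E, B7=T, B8=E, B9=F
#10 (d=0, g=7, q=1) -> B1->F, B3->S, B2->T, B4->F, B6->S, B5->F, B8->E, B7->T, B9->T; covered: B1=F, B2=T, B3=S, B4=F, B5=F, B6=S, B7=T, B8=E, B9=T
the full pool covers 17 outcomes: B1=T, B1=F, B2=T, B2=F, B3=S, B3=E, B4=F, B5=T, B5=F, B6=S, B6=E, B7=T, B7=F, B8=S, B8=E, B9=T, B9=F
no size-1 subset reaches all 17 outcomes (best union: 9/17)
no size-2 subset reaches all 17 outcomes (best union: 14/17)
no size-3 subset reaches all 17 outcomes (best union: 16/17)
the canonical winner is {1, 2, 3, 6}: size 4, full 17-outcome coverage, earliest index list among size-4 covers

Answer: 4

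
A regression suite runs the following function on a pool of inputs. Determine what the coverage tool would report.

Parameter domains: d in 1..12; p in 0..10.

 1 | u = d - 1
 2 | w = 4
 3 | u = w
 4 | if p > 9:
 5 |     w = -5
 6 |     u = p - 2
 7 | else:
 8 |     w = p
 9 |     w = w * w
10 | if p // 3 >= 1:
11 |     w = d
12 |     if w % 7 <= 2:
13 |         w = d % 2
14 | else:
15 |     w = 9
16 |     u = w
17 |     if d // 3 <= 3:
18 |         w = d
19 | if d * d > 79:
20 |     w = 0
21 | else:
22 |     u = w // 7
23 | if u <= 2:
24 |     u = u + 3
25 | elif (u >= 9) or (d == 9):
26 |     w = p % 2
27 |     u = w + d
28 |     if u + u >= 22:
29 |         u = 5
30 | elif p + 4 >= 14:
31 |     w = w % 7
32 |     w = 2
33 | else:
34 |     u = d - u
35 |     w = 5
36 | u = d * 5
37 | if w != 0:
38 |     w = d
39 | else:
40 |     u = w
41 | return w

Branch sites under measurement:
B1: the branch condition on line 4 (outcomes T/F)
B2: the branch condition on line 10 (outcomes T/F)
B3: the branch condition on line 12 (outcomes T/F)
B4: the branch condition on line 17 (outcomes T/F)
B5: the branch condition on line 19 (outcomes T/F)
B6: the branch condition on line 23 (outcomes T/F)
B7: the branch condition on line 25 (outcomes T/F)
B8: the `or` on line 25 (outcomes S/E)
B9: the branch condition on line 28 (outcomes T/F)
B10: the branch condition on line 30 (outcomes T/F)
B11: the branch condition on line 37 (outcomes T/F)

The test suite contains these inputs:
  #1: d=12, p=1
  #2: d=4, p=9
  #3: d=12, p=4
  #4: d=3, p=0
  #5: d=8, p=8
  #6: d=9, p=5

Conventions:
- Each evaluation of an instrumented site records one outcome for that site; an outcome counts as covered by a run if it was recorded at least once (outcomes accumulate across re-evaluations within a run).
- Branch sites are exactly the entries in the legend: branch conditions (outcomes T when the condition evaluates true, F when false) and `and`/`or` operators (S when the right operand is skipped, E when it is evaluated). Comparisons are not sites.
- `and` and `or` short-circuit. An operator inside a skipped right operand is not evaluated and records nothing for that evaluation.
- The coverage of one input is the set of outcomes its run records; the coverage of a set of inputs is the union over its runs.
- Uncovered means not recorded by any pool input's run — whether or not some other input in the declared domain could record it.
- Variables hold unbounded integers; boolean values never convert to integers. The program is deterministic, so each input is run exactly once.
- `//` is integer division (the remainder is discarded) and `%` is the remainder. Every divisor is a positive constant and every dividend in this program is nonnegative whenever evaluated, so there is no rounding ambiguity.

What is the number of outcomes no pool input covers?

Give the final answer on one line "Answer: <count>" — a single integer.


run #1 (d=12, p=1) runs B1->F, B2->F, B4->F, B5->T, B6->F, B8->S, B7->T, B9->T, B11->T; records B1=F, B2=F, B4=F, B5=T, B6=F, B7=T, B8=S, B9=T, B11=T
run #2 (d=4, p=9) runs B1->F, B2->T, B3->F, B5->F, B6->T, B11->T; records B1=F, B2=T, B3=F, B5=F, B6=T, B11=T
run #3 (d=12, p=4) runs B1->F, B2->T, B3->F, B5->T, B6->F, B8->E, B7->F, B10->F, B11->T; records B1=F, B2=T, B3=F, B5=T, B6=F, B7=F, B8=E, B10=F, B11=T
run #4 (d=3, p=0) runs B1->F, B2->F, B4->T, B5->F, B6->T, B11->T; records B1=F, B2=F, B4=T, B5=F, B6=T, B11=T
run #5 (d=8, p=8) runs B1->F, B2->T, B3->T, B5->F, B6->T, B11->F; records B1=F, B2=T, B3=T, B5=F, B6=T, B11=F
run #6 (d=9, p=5) runs B1->F, B2->T, B3->T, B5->T, B6->F, B8->E, B7->T, B9->F, B11->T; records B1=F, B2=T, B3=T, B5=T, B6=F, B7=T, B8=E, B9=F, B11=T
union over the pool: B1=F, B2=T, B2=F, B3=T, B3=F, B4=T, B4=F, B5=T, B5=F, B6=T, B6=F, B7=T, B7=F, B8=S, B8=E, B9=T, B9=F, B10=F, B11=T, B11=F
uncovered (2 of 22): B1=T, B10=T
Answer: 2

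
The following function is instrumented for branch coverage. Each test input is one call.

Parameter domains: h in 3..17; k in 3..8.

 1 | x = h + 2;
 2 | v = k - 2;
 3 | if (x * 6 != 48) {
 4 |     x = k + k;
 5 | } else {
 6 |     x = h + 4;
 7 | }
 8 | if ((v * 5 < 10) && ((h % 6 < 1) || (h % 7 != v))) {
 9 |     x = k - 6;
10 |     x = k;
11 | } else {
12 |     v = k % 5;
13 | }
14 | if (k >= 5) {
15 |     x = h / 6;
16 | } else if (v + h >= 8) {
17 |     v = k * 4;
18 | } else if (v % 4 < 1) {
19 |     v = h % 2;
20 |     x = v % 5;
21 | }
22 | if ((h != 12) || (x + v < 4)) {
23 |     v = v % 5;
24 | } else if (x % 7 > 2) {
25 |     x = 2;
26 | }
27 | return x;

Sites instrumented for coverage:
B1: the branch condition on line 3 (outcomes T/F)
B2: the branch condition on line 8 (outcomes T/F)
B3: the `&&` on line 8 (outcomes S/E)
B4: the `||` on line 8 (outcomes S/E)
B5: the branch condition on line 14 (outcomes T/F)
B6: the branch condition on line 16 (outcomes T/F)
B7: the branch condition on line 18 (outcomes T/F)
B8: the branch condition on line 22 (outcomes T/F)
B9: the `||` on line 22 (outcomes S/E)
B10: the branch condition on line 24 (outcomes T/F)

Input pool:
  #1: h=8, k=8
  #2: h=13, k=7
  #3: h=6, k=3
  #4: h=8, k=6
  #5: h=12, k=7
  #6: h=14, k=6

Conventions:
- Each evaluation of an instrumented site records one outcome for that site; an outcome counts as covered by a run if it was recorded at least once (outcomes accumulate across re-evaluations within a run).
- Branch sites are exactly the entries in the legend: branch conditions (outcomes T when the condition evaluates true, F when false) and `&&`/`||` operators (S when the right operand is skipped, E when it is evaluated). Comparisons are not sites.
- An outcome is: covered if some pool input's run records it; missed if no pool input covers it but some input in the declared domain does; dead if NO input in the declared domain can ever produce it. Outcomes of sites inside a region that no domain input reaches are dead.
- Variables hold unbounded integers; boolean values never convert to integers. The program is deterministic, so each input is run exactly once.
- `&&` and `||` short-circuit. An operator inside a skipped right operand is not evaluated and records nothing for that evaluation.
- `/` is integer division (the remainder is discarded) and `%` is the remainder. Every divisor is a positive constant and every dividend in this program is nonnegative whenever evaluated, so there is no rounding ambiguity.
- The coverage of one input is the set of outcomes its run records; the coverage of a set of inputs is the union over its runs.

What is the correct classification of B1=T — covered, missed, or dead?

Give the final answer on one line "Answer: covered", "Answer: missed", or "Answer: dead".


B1=T is recorded by pool input(s) 1, 2, 4, 5, 6 -> covered
Answer: covered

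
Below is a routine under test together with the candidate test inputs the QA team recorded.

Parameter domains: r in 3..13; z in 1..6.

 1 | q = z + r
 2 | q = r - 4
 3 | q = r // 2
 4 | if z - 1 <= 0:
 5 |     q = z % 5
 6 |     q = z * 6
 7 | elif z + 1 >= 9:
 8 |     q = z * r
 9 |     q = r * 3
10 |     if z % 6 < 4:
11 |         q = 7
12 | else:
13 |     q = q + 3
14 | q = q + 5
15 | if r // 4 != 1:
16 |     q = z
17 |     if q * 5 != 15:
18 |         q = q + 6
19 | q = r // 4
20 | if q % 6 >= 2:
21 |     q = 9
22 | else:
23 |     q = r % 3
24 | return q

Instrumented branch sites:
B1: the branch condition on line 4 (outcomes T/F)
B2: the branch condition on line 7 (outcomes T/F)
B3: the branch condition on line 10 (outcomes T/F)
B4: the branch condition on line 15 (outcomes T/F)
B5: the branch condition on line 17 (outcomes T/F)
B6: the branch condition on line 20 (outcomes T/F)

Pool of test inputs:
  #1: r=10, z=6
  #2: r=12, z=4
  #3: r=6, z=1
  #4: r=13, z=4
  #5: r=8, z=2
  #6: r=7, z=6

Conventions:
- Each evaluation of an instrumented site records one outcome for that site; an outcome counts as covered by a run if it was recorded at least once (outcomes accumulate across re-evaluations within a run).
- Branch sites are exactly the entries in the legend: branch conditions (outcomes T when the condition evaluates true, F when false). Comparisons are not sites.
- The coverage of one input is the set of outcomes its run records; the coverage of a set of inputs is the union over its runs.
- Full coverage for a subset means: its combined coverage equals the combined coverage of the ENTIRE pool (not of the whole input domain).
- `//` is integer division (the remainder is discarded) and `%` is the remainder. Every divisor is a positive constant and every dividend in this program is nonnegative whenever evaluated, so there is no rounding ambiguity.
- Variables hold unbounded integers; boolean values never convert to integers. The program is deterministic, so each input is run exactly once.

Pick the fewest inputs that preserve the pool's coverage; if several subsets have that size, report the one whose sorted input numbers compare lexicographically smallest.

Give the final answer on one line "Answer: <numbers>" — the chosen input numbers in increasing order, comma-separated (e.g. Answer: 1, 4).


input #1, r=10, z=6: outcomes B1=F, B2=F, B4=T, B5=T, B6=T
input #2, r=12, z=4: outcomes B1=F, B2=F, B4=T, B5=T, B6=T
input #3, r=6, z=1: outcomes B1=T, B4=F, B6=F
input #4, r=13, z=4: outcomes B1=F, B2=F, B4=T, B5=T, B6=T
input #5, r=8, z=2: outcomes B1=F, B2=F, B4=T, B5=T, B6=T
input #6, r=7, z=6: outcomes B1=F, B2=F, B4=F, B6=F
pool-wide coverage (8 outcomes): B1=T, B1=F, B2=F, B4=T, B4=F, B5=T, B6=T, B6=F
size 1 is not enough: best union over all size-1 subsets is 5/8
size 2: inputs {1, 3} cover all 8 outcomes, and no lexicographically smaller subset of this size does
Answer: 1, 3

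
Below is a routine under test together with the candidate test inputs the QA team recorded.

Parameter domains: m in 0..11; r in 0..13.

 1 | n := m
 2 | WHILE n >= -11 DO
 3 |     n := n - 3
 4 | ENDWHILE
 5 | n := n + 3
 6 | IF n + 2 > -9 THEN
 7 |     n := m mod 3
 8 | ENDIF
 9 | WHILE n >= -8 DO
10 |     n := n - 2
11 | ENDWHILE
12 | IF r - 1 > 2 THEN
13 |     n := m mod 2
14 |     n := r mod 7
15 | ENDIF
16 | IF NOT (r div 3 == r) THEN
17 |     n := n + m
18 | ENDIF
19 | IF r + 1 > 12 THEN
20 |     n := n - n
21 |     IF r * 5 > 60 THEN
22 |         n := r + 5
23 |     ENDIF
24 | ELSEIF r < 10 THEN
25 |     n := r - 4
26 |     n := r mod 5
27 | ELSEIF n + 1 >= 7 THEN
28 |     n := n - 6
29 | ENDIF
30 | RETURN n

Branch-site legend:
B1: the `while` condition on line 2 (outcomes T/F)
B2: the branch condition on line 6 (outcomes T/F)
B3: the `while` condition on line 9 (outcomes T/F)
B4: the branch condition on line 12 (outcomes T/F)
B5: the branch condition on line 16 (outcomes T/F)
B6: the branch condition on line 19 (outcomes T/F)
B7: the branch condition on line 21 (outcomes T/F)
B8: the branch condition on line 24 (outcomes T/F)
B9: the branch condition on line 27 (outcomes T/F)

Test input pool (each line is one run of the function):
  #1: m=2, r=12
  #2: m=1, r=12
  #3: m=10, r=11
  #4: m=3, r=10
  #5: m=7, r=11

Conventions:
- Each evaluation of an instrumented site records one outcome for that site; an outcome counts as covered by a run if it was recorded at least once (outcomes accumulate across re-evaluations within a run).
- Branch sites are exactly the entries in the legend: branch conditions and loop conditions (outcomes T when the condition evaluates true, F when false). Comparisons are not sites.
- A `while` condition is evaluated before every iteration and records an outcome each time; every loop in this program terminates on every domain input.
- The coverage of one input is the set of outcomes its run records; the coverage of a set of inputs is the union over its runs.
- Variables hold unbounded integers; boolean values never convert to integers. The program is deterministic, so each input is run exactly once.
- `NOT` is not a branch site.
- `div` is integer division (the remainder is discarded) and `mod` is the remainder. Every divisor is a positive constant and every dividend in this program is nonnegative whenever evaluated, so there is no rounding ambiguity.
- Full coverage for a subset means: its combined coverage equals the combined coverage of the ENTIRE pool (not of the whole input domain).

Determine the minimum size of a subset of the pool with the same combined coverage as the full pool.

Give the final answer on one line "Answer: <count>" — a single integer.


run #1 (m=2, r=12) runs B1->T, B1->T, B1->T, B1->T, B1->T, B1->F, B2->T, B3->T, B3->T, B3->T, B3->T, B3->T, B3->T, B3->F, ...; records B1=T, B1=F, B2=T, B3=T, B3=F, B4=T, B5=T, B6=T, B7=F
run #2 (m=1, r=12) runs B1->T, B1->T, B1->T, B1->T, B1->T, B1->F, B2->F, B3->F, B4->T, B5->T, B6->T, B7->F; records B1=T, B1=F, B2=F, B3=F, B4=T, B5=T, B6=T, B7=F
run #3 (m=10, r=11) runs B1->T, B1->T, B1->T, B1->T, B1->T, B1->T, B1->T, B1->T, B1->F, B2->F, B3->F, B4->T, B5->T, B6->F, ...; records B1=T, B1=F, B2=F, B3=F, B4=T, B5=T, B6=F, B8=F, B9=T
run #4 (m=3, r=10) runs B1->T, B1->T, B1->T, B1->T, B1->T, B1->F, B2->T, B3->T, B3->T, B3->T, B3->T, B3->T, B3->F, B4->T, ...; records B1=T, B1=F, B2=T, B3=T, B3=F, B4=T, B5=T, B6=F, B8=F, B9=T
run #5 (m=7, r=11) runs B1->T, B1->T, B1->T, B1->T, B1->T, B1->T, B1->T, B1->F, B2->F, B3->F, B4->T, B5->T, B6->F, B8->F, ...; records B1=T, B1=F, B2=F, B3=F, B4=T, B5=T, B6=F, B8=F, B9=T
the full pool covers 13 outcomes: B1=T, B1=F, B2=T, B2=F, B3=T, B3=F, B4=T, B5=T, B6=T, B6=F, B7=F, B8=F, B9=T
every size-1 subset falls short of the 13 outcomes (best: 10/13)
inputs {1, 3} (size 2) cover everything; no size-2 subset with a lexicographically smaller index list covers all 13
Answer: 2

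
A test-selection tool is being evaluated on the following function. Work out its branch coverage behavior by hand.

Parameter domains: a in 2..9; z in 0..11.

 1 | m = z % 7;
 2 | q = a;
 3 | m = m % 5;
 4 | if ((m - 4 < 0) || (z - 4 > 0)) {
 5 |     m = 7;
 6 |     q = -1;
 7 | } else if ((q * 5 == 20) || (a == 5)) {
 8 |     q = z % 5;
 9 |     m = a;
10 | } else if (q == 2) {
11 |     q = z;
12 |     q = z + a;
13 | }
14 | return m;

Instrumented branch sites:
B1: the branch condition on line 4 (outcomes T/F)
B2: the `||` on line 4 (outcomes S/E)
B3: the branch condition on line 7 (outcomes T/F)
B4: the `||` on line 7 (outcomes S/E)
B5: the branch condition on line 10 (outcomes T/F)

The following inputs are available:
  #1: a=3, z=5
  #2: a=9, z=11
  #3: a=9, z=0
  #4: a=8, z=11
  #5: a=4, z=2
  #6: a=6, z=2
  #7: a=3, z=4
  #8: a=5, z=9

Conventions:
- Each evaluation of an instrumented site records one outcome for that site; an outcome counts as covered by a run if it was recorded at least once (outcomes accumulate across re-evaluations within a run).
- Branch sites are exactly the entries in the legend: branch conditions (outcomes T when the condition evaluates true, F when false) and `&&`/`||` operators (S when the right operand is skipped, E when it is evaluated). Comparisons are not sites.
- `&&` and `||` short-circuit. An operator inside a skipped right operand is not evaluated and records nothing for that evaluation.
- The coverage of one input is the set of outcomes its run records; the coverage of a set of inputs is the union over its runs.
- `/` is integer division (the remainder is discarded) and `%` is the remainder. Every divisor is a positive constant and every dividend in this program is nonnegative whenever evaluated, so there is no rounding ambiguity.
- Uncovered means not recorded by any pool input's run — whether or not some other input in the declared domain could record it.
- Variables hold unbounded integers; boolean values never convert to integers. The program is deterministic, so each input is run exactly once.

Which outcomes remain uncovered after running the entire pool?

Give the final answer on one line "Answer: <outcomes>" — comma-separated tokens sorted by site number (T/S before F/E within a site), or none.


test 1 (a=3, z=5) hits B1=T, B2=S
test 2 (a=9, z=11) hits B1=T, B2=E
test 3 (a=9, z=0) hits B1=T, B2=S
test 4 (a=8, z=11) hits B1=T, B2=E
test 5 (a=4, z=2) hits B1=T, B2=S
test 6 (a=6, z=2) hits B1=T, B2=S
test 7 (a=3, z=4) hits B1=F, B2=E, B3=F, B4=E, B5=F
test 8 (a=5, z=9) hits B1=T, B2=S
union over the pool: B1=T, B1=F, B2=S, B2=E, B3=F, B4=E, B5=F
uncovered (3 of 10): B3=T, B4=S, B5=T
Answer: B3=T, B4=S, B5=T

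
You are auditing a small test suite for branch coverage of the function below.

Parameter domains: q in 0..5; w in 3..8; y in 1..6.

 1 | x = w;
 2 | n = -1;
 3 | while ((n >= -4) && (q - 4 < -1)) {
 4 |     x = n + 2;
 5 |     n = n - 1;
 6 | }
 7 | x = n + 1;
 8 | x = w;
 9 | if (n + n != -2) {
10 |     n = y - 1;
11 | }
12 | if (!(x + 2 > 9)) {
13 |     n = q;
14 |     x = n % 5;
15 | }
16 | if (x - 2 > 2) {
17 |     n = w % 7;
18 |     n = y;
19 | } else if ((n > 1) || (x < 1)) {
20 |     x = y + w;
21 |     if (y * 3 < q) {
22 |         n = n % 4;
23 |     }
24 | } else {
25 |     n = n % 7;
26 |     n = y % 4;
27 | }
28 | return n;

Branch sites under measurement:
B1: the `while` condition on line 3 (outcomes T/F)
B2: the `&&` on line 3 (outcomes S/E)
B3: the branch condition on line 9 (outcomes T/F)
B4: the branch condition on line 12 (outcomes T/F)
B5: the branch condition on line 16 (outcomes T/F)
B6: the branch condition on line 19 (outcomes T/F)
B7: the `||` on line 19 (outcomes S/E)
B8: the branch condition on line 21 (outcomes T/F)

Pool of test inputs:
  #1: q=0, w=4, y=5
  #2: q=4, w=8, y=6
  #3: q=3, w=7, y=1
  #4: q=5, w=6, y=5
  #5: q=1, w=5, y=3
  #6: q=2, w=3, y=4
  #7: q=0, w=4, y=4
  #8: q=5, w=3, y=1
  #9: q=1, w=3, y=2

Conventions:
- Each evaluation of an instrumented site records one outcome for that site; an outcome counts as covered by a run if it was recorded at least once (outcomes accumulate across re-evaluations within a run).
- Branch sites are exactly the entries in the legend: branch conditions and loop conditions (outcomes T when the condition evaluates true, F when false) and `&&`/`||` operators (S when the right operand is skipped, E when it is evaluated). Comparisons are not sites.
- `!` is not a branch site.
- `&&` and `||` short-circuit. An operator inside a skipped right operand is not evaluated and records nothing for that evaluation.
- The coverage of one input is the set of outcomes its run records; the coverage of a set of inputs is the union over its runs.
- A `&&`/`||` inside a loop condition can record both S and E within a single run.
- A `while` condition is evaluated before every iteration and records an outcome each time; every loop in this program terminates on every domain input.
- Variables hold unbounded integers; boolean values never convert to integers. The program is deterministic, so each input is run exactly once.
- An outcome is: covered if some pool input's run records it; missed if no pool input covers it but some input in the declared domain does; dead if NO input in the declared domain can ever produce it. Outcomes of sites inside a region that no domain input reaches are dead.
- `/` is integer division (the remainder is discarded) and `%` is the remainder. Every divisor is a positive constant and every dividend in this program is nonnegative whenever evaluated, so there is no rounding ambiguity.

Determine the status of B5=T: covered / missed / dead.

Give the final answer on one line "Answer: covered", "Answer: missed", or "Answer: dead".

B5=T is recorded by pool input(s) 2 -> covered

Answer: covered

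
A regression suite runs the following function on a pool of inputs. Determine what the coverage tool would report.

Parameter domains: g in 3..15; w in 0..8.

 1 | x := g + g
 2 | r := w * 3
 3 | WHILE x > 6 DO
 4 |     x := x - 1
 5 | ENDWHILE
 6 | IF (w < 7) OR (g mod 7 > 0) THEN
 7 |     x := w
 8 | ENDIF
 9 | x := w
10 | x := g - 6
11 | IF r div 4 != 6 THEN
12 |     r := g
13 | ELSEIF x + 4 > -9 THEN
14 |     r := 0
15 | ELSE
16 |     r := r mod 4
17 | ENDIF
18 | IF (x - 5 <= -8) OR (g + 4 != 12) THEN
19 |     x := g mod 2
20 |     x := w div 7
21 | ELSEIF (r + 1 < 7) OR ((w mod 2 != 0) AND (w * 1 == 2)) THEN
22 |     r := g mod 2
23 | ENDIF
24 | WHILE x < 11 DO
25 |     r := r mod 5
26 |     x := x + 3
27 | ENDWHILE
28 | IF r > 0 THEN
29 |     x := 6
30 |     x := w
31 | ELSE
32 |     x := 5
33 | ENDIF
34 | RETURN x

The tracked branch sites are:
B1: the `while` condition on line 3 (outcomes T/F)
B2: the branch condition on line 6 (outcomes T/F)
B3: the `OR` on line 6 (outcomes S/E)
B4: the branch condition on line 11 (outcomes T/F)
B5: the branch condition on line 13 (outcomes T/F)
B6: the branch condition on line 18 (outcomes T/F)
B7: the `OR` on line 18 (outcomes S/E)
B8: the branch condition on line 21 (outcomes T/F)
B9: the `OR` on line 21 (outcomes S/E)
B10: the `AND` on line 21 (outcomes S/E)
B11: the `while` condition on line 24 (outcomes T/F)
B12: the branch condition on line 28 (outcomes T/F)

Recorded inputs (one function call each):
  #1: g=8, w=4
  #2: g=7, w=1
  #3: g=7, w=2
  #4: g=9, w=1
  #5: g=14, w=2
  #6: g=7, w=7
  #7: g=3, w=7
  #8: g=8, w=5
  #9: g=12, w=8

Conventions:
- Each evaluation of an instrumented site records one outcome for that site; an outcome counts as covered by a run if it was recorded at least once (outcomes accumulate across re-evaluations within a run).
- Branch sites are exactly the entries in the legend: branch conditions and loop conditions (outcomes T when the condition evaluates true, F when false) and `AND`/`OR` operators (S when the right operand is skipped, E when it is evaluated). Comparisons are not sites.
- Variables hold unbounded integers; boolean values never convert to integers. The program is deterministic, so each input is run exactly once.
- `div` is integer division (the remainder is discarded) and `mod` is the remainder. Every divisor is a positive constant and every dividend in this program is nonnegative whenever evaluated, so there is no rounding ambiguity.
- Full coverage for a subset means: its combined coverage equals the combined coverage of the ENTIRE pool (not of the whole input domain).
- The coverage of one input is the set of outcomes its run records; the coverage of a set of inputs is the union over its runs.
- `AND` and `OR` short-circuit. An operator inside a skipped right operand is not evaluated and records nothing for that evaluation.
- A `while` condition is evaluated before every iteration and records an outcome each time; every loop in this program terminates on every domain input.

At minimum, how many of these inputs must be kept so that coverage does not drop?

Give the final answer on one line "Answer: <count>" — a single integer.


run #1 (g=8, w=4) records B1=T, B1=F, B2=T, B3=S, B4=T, B6=F, B7=E, B8=F, B9=E, B10=S, B11=T, B11=F, B12=T
run #2 (g=7, w=1) records B1=T, B1=F, B2=T, B3=S, B4=T, B6=T, B7=E, B11=T, B11=F, B12=T
run #3 (g=7, w=2) records B1=T, B1=F, B2=T, B3=S, B4=T, B6=T, B7=E, B11=T, B11=F, B12=T
run #4 (g=9, w=1) records B1=T, B1=F, B2=T, B3=S, B4=T, B6=T, B7=E, B11=T, B11=F, B12=T
run #5 (g=14, w=2) records B1=T, B1=F, B2=T, B3=S, B4=T, B6=T, B7=E, B11=T, B11=F, B12=T
run #6 (g=7, w=7) records B1=T, B1=F, B2=F, B3=E, B4=T, B6=T, B7=E, B11=T, B11=F, B12=T
run #7 (g=3, w=7) records B1=F, B2=T, B3=E, B4=T, B6=T, B7=S, B11=T, B11=F, B12=T
run #8 (g=8, w=5) records B1=T, B1=F, B2=T, B3=S, B4=T, B6=F, B7=E, B8=F, B9=E, B10=E, B11=T, B11=F, B12=T
run #9 (g=12, w=8) records B1=T, B1=F, B2=T, B3=E, B4=F, B5=T, B6=T, B7=E, B11=T, B11=F, B12=F
the full pool covers 21 outcomes: B1=T, B1=F, B2=T, B2=F, B3=S, B3=E, B4=T, B4=F, B5=T, B6=T, B6=F, B7=S, B7=E, B8=F, B9=E, B10=S, B10=E, B11=T, B11=F, B12=T, B12=F
no size-1 subset reaches all 21 outcomes (best union: 13/21)
no size-2 subset reaches all 21 outcomes (best union: 18/21)
no size-3 subset reaches all 21 outcomes (best union: 19/21)
no size-4 subset reaches all 21 outcomes (best union: 20/21)
size 5: inputs {1, 6, 7, 8, 9} cover all 21 outcomes, and no lexicographically smaller subset of this size does
Answer: 5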